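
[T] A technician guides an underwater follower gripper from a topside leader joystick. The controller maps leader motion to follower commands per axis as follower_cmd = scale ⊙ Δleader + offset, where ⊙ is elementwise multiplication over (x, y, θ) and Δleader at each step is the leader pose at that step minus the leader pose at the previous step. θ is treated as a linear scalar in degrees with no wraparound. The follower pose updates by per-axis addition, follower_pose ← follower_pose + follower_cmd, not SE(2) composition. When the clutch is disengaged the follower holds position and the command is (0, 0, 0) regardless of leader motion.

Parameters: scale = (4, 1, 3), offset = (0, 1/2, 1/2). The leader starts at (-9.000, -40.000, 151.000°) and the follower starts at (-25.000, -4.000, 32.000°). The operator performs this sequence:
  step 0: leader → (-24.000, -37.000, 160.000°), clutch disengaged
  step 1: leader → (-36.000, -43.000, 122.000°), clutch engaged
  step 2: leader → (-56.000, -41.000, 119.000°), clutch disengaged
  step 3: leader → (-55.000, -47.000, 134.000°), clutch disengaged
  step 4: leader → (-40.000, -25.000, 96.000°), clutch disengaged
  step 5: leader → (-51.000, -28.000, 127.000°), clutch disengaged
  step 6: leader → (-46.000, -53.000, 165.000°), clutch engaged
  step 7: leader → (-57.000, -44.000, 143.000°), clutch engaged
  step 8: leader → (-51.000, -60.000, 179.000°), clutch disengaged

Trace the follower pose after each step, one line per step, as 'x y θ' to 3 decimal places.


-25.000 -4.000 32.000
-73.000 -9.500 -81.500
-73.000 -9.500 -81.500
-73.000 -9.500 -81.500
-73.000 -9.500 -81.500
-73.000 -9.500 -81.500
-53.000 -34.000 33.000
-97.000 -24.500 -32.500
-97.000 -24.500 -32.500

step 0: Δleader=(-15.000, 3.000, 9.000°), disengaged; cmd=(0,0,0) → follower holds at (-25.000, -4.000, 32.000°)
step 1: Δleader=(-12.000, -6.000, -38.000°), engaged; cmd=(-48.000, -5.500, -113.500°) → follower=(-73.000, -9.500, -81.500°)
step 2: Δleader=(-20.000, 2.000, -3.000°), disengaged; cmd=(0,0,0) → follower holds at (-73.000, -9.500, -81.500°)
step 3: Δleader=(1.000, -6.000, 15.000°), disengaged; cmd=(0,0,0) → follower holds at (-73.000, -9.500, -81.500°)
step 4: Δleader=(15.000, 22.000, -38.000°), disengaged; cmd=(0,0,0) → follower holds at (-73.000, -9.500, -81.500°)
step 5: Δleader=(-11.000, -3.000, 31.000°), disengaged; cmd=(0,0,0) → follower holds at (-73.000, -9.500, -81.500°)
step 6: Δleader=(5.000, -25.000, 38.000°), engaged; cmd=(20.000, -24.500, 114.500°) → follower=(-53.000, -34.000, 33.000°)
step 7: Δleader=(-11.000, 9.000, -22.000°), engaged; cmd=(-44.000, 9.500, -65.500°) → follower=(-97.000, -24.500, -32.500°)
step 8: Δleader=(6.000, -16.000, 36.000°), disengaged; cmd=(0,0,0) → follower holds at (-97.000, -24.500, -32.500°)


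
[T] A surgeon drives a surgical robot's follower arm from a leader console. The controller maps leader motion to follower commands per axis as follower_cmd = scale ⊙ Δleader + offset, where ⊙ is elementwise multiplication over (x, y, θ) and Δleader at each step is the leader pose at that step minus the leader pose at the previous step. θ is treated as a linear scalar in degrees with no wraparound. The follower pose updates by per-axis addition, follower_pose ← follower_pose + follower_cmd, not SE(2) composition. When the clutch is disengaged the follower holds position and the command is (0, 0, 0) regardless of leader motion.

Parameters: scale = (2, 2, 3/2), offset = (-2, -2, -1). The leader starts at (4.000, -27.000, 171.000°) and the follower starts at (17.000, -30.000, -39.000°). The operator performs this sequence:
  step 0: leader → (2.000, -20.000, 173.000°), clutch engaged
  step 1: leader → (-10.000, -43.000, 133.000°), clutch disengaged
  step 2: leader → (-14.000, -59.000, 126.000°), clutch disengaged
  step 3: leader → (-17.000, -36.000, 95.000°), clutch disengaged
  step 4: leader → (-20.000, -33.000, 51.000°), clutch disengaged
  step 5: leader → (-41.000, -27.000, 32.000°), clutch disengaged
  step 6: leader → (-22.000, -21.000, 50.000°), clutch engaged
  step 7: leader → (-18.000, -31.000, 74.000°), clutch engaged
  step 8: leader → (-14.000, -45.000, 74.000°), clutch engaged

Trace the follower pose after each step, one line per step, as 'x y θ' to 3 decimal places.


step 0: Δleader=(-2.000, 7.000, 2.000°), engaged; cmd=(-6.000, 12.000, 2.000°) → follower=(11.000, -18.000, -37.000°)
step 1: Δleader=(-12.000, -23.000, -40.000°), disengaged; cmd=(0,0,0) → follower holds at (11.000, -18.000, -37.000°)
step 2: Δleader=(-4.000, -16.000, -7.000°), disengaged; cmd=(0,0,0) → follower holds at (11.000, -18.000, -37.000°)
step 3: Δleader=(-3.000, 23.000, -31.000°), disengaged; cmd=(0,0,0) → follower holds at (11.000, -18.000, -37.000°)
step 4: Δleader=(-3.000, 3.000, -44.000°), disengaged; cmd=(0,0,0) → follower holds at (11.000, -18.000, -37.000°)
step 5: Δleader=(-21.000, 6.000, -19.000°), disengaged; cmd=(0,0,0) → follower holds at (11.000, -18.000, -37.000°)
step 6: Δleader=(19.000, 6.000, 18.000°), engaged; cmd=(36.000, 10.000, 26.000°) → follower=(47.000, -8.000, -11.000°)
step 7: Δleader=(4.000, -10.000, 24.000°), engaged; cmd=(6.000, -22.000, 35.000°) → follower=(53.000, -30.000, 24.000°)
step 8: Δleader=(4.000, -14.000, 0.000°), engaged; cmd=(6.000, -30.000, -1.000°) → follower=(59.000, -60.000, 23.000°)

11.000 -18.000 -37.000
11.000 -18.000 -37.000
11.000 -18.000 -37.000
11.000 -18.000 -37.000
11.000 -18.000 -37.000
11.000 -18.000 -37.000
47.000 -8.000 -11.000
53.000 -30.000 24.000
59.000 -60.000 23.000


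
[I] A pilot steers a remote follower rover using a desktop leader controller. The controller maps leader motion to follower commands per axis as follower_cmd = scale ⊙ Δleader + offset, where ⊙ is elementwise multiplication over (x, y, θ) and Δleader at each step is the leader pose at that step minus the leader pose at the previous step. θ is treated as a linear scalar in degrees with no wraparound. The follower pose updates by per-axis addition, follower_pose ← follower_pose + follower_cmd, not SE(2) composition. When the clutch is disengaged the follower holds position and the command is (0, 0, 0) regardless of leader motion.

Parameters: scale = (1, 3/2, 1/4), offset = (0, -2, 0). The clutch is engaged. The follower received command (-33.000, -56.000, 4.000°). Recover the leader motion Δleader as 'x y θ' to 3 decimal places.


axis x: (-33.000 − 0) / (1) = -33.000
axis y: (-56.000 − -2) / (3/2) = -36.000
axis θ: (4.000 − 0) / (1/4) = 16.000

-33.000 -36.000 16.000


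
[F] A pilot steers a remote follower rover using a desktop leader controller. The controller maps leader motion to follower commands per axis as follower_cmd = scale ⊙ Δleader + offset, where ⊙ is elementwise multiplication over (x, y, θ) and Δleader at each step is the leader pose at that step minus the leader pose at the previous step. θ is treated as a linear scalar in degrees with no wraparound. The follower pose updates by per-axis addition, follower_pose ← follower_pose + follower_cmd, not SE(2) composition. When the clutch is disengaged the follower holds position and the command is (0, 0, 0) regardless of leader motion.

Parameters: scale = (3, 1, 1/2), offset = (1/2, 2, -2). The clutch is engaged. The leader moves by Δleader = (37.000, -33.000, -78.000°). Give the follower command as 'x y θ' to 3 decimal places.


111.500 -31.000 -41.000

axis x: 3·37.000 + 1/2 = 111.500
axis y: 1·-33.000 + 2 = -31.000
axis θ: 1/2·-78.000 + -2 = -41.000


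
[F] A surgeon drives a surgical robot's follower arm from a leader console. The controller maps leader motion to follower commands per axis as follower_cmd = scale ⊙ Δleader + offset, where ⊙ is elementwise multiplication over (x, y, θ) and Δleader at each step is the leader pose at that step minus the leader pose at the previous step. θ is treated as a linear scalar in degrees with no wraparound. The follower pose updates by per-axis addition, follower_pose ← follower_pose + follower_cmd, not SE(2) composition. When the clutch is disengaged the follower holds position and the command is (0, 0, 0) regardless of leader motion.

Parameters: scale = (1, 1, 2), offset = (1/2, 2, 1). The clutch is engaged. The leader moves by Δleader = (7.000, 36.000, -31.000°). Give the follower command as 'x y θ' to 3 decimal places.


7.500 38.000 -61.000

axis x: 1·7.000 + 1/2 = 7.500
axis y: 1·36.000 + 2 = 38.000
axis θ: 2·-31.000 + 1 = -61.000


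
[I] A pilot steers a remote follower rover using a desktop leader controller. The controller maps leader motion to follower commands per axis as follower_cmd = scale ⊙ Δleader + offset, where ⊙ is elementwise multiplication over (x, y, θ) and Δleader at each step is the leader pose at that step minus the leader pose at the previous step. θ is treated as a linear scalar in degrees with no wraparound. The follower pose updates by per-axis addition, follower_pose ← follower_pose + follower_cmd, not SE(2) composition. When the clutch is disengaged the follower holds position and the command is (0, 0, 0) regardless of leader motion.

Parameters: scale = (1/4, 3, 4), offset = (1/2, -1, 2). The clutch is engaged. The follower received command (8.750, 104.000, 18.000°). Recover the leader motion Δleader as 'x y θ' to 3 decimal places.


axis x: (8.750 − 1/2) / (1/4) = 33.000
axis y: (104.000 − -1) / (3) = 35.000
axis θ: (18.000 − 2) / (4) = 4.000

33.000 35.000 4.000


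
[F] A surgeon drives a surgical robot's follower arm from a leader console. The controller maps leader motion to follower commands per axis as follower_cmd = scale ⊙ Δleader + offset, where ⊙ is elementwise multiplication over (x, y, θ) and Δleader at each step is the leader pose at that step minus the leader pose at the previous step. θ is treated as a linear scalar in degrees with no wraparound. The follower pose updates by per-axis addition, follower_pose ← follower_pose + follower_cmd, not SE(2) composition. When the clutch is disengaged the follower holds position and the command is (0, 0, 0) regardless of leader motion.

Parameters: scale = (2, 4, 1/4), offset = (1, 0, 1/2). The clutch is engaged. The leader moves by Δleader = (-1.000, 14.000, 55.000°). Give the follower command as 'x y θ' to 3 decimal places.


-1.000 56.000 14.250

axis x: 2·-1.000 + 1 = -1.000
axis y: 4·14.000 + 0 = 56.000
axis θ: 1/4·55.000 + 1/2 = 14.250


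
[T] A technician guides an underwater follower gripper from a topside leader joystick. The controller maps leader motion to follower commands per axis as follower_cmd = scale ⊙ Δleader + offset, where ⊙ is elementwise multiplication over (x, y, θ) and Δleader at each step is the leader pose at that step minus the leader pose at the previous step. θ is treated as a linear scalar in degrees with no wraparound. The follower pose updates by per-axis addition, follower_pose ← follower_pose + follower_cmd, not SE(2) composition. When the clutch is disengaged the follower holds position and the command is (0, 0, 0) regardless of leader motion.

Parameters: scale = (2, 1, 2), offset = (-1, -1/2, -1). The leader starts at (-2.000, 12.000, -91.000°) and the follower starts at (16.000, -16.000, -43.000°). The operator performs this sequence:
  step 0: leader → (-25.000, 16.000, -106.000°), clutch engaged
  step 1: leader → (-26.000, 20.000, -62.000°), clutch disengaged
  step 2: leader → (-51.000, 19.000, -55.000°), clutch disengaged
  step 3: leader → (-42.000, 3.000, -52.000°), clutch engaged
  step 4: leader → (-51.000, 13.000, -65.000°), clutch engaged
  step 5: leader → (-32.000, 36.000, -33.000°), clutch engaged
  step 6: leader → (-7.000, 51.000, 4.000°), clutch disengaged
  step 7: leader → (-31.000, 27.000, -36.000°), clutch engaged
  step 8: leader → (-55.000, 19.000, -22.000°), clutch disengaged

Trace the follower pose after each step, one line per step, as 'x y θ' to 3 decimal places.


-31.000 -12.500 -74.000
-31.000 -12.500 -74.000
-31.000 -12.500 -74.000
-14.000 -29.000 -69.000
-33.000 -19.500 -96.000
4.000 3.000 -33.000
4.000 3.000 -33.000
-45.000 -21.500 -114.000
-45.000 -21.500 -114.000

step 0: Δleader=(-23.000, 4.000, -15.000°), engaged; cmd=(-47.000, 3.500, -31.000°) → follower=(-31.000, -12.500, -74.000°)
step 1: Δleader=(-1.000, 4.000, 44.000°), disengaged; cmd=(0,0,0) → follower holds at (-31.000, -12.500, -74.000°)
step 2: Δleader=(-25.000, -1.000, 7.000°), disengaged; cmd=(0,0,0) → follower holds at (-31.000, -12.500, -74.000°)
step 3: Δleader=(9.000, -16.000, 3.000°), engaged; cmd=(17.000, -16.500, 5.000°) → follower=(-14.000, -29.000, -69.000°)
step 4: Δleader=(-9.000, 10.000, -13.000°), engaged; cmd=(-19.000, 9.500, -27.000°) → follower=(-33.000, -19.500, -96.000°)
step 5: Δleader=(19.000, 23.000, 32.000°), engaged; cmd=(37.000, 22.500, 63.000°) → follower=(4.000, 3.000, -33.000°)
step 6: Δleader=(25.000, 15.000, 37.000°), disengaged; cmd=(0,0,0) → follower holds at (4.000, 3.000, -33.000°)
step 7: Δleader=(-24.000, -24.000, -40.000°), engaged; cmd=(-49.000, -24.500, -81.000°) → follower=(-45.000, -21.500, -114.000°)
step 8: Δleader=(-24.000, -8.000, 14.000°), disengaged; cmd=(0,0,0) → follower holds at (-45.000, -21.500, -114.000°)


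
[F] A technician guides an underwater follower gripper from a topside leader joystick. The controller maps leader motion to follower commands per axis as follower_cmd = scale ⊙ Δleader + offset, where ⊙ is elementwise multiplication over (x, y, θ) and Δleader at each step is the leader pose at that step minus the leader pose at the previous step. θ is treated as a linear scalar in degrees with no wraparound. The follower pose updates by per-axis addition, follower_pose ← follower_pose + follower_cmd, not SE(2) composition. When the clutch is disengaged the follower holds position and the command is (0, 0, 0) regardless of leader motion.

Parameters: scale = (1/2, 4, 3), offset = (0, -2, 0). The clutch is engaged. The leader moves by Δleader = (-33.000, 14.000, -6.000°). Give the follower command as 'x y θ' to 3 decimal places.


axis x: 1/2·-33.000 + 0 = -16.500
axis y: 4·14.000 + -2 = 54.000
axis θ: 3·-6.000 + 0 = -18.000

-16.500 54.000 -18.000


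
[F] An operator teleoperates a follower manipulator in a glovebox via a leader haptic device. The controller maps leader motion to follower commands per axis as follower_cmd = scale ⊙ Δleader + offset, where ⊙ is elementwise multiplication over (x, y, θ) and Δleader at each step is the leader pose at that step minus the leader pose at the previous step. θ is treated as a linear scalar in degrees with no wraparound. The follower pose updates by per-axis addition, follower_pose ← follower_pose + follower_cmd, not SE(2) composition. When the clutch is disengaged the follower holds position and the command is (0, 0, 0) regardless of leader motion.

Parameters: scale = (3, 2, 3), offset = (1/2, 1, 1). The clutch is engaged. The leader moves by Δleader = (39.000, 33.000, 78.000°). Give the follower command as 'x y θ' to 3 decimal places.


axis x: 3·39.000 + 1/2 = 117.500
axis y: 2·33.000 + 1 = 67.000
axis θ: 3·78.000 + 1 = 235.000

117.500 67.000 235.000


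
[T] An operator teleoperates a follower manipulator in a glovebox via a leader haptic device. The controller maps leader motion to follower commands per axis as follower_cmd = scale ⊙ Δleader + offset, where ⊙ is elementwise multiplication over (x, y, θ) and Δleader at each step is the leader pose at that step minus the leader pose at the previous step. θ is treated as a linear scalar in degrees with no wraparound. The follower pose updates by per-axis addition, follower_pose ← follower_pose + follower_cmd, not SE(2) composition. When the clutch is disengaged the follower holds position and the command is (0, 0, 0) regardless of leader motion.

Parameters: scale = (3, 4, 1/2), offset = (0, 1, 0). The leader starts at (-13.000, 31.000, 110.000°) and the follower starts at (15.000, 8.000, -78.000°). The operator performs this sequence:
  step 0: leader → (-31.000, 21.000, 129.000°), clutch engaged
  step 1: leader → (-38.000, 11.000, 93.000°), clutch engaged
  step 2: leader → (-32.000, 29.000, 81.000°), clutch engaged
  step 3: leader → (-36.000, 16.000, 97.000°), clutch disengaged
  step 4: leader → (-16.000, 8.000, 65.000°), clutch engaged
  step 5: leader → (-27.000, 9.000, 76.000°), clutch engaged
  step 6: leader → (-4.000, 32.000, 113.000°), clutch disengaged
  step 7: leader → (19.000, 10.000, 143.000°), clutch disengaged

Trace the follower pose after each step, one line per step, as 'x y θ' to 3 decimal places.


step 0: Δleader=(-18.000, -10.000, 19.000°), engaged; cmd=(-54.000, -39.000, 9.500°) → follower=(-39.000, -31.000, -68.500°)
step 1: Δleader=(-7.000, -10.000, -36.000°), engaged; cmd=(-21.000, -39.000, -18.000°) → follower=(-60.000, -70.000, -86.500°)
step 2: Δleader=(6.000, 18.000, -12.000°), engaged; cmd=(18.000, 73.000, -6.000°) → follower=(-42.000, 3.000, -92.500°)
step 3: Δleader=(-4.000, -13.000, 16.000°), disengaged; cmd=(0,0,0) → follower holds at (-42.000, 3.000, -92.500°)
step 4: Δleader=(20.000, -8.000, -32.000°), engaged; cmd=(60.000, -31.000, -16.000°) → follower=(18.000, -28.000, -108.500°)
step 5: Δleader=(-11.000, 1.000, 11.000°), engaged; cmd=(-33.000, 5.000, 5.500°) → follower=(-15.000, -23.000, -103.000°)
step 6: Δleader=(23.000, 23.000, 37.000°), disengaged; cmd=(0,0,0) → follower holds at (-15.000, -23.000, -103.000°)
step 7: Δleader=(23.000, -22.000, 30.000°), disengaged; cmd=(0,0,0) → follower holds at (-15.000, -23.000, -103.000°)

-39.000 -31.000 -68.500
-60.000 -70.000 -86.500
-42.000 3.000 -92.500
-42.000 3.000 -92.500
18.000 -28.000 -108.500
-15.000 -23.000 -103.000
-15.000 -23.000 -103.000
-15.000 -23.000 -103.000


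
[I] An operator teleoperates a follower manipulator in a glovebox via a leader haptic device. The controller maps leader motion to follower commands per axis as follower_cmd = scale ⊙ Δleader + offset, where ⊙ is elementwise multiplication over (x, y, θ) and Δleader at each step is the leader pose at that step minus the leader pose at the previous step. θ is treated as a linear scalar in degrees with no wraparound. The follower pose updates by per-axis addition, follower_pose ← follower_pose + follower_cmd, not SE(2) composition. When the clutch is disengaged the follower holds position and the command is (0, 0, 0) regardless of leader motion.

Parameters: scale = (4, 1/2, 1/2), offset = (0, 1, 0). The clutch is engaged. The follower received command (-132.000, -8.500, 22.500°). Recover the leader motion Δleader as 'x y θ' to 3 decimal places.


axis x: (-132.000 − 0) / (4) = -33.000
axis y: (-8.500 − 1) / (1/2) = -19.000
axis θ: (22.500 − 0) / (1/2) = 45.000

-33.000 -19.000 45.000


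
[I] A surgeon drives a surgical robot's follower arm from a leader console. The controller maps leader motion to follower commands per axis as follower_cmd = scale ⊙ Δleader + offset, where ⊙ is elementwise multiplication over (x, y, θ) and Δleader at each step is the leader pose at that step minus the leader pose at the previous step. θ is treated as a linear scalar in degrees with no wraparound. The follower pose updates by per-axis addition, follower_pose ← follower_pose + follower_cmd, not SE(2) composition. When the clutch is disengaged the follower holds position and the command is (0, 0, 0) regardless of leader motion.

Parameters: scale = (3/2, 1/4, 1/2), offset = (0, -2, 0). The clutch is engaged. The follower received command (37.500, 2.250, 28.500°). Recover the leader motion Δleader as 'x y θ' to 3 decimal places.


axis x: (37.500 − 0) / (3/2) = 25.000
axis y: (2.250 − -2) / (1/4) = 17.000
axis θ: (28.500 − 0) / (1/2) = 57.000

25.000 17.000 57.000


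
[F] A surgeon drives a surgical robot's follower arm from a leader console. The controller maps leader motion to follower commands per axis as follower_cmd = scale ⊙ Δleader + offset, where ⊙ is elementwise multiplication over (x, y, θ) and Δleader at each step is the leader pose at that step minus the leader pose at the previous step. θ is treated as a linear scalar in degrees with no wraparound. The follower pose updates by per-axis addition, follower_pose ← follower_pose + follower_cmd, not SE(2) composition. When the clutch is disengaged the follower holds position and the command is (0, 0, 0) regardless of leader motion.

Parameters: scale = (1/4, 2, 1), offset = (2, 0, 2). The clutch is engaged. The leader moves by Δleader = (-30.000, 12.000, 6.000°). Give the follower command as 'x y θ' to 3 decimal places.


axis x: 1/4·-30.000 + 2 = -5.500
axis y: 2·12.000 + 0 = 24.000
axis θ: 1·6.000 + 2 = 8.000

-5.500 24.000 8.000


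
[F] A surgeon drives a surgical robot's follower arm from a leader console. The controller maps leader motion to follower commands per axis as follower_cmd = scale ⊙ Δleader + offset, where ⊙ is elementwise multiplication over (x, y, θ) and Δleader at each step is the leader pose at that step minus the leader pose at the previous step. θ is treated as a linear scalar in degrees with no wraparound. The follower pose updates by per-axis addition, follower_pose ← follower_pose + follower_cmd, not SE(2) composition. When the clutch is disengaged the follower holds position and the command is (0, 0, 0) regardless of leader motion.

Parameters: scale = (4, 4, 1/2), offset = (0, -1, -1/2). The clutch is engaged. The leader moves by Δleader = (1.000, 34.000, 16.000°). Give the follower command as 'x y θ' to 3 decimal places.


4.000 135.000 7.500

axis x: 4·1.000 + 0 = 4.000
axis y: 4·34.000 + -1 = 135.000
axis θ: 1/2·16.000 + -1/2 = 7.500


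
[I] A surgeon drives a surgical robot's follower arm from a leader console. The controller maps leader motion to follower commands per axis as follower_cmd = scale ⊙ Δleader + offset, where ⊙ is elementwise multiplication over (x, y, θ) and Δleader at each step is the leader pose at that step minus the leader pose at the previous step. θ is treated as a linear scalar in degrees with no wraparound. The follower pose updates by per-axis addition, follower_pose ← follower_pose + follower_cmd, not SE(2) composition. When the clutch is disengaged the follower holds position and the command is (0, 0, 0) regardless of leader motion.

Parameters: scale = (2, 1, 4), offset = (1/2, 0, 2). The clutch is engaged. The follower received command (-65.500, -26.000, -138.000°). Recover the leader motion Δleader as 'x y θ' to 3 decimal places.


axis x: (-65.500 − 1/2) / (2) = -33.000
axis y: (-26.000 − 0) / (1) = -26.000
axis θ: (-138.000 − 2) / (4) = -35.000

-33.000 -26.000 -35.000


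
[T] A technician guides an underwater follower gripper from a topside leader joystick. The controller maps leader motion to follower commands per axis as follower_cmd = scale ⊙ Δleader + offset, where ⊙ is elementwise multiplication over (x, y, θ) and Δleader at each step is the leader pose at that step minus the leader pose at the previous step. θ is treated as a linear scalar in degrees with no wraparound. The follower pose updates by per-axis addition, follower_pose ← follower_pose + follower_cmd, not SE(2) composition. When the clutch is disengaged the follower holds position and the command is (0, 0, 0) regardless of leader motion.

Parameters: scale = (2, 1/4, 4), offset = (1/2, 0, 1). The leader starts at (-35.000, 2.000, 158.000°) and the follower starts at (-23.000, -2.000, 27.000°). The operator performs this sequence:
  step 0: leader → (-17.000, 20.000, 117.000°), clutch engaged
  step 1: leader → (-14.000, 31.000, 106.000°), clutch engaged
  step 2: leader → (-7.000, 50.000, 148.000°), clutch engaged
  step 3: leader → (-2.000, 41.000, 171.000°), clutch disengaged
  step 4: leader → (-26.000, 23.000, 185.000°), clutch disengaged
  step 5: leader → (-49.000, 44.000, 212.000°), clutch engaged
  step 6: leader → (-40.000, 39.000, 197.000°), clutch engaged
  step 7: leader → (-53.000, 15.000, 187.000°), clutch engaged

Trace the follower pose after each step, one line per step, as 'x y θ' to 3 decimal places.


13.500 2.500 -136.000
20.000 5.250 -179.000
34.500 10.000 -10.000
34.500 10.000 -10.000
34.500 10.000 -10.000
-11.000 15.250 99.000
7.500 14.000 40.000
-18.000 8.000 1.000

step 0: Δleader=(18.000, 18.000, -41.000°), engaged; cmd=(36.500, 4.500, -163.000°) → follower=(13.500, 2.500, -136.000°)
step 1: Δleader=(3.000, 11.000, -11.000°), engaged; cmd=(6.500, 2.750, -43.000°) → follower=(20.000, 5.250, -179.000°)
step 2: Δleader=(7.000, 19.000, 42.000°), engaged; cmd=(14.500, 4.750, 169.000°) → follower=(34.500, 10.000, -10.000°)
step 3: Δleader=(5.000, -9.000, 23.000°), disengaged; cmd=(0,0,0) → follower holds at (34.500, 10.000, -10.000°)
step 4: Δleader=(-24.000, -18.000, 14.000°), disengaged; cmd=(0,0,0) → follower holds at (34.500, 10.000, -10.000°)
step 5: Δleader=(-23.000, 21.000, 27.000°), engaged; cmd=(-45.500, 5.250, 109.000°) → follower=(-11.000, 15.250, 99.000°)
step 6: Δleader=(9.000, -5.000, -15.000°), engaged; cmd=(18.500, -1.250, -59.000°) → follower=(7.500, 14.000, 40.000°)
step 7: Δleader=(-13.000, -24.000, -10.000°), engaged; cmd=(-25.500, -6.000, -39.000°) → follower=(-18.000, 8.000, 1.000°)


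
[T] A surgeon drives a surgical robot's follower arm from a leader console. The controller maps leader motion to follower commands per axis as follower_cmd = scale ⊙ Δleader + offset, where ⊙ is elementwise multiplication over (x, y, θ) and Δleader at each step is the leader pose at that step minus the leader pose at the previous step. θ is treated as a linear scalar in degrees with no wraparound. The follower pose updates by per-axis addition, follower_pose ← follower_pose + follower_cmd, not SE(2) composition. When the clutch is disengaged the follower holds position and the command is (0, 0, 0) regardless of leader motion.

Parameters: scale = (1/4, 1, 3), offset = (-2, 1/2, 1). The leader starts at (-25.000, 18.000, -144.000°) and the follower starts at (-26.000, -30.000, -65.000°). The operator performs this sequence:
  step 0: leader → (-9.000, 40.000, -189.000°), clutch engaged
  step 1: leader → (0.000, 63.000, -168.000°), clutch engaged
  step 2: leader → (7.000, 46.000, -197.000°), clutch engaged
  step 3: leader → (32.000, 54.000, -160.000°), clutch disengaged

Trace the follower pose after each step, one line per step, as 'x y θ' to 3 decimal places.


step 0: Δleader=(16.000, 22.000, -45.000°), engaged; cmd=(2.000, 22.500, -134.000°) → follower=(-24.000, -7.500, -199.000°)
step 1: Δleader=(9.000, 23.000, 21.000°), engaged; cmd=(0.250, 23.500, 64.000°) → follower=(-23.750, 16.000, -135.000°)
step 2: Δleader=(7.000, -17.000, -29.000°), engaged; cmd=(-0.250, -16.500, -86.000°) → follower=(-24.000, -0.500, -221.000°)
step 3: Δleader=(25.000, 8.000, 37.000°), disengaged; cmd=(0,0,0) → follower holds at (-24.000, -0.500, -221.000°)

-24.000 -7.500 -199.000
-23.750 16.000 -135.000
-24.000 -0.500 -221.000
-24.000 -0.500 -221.000


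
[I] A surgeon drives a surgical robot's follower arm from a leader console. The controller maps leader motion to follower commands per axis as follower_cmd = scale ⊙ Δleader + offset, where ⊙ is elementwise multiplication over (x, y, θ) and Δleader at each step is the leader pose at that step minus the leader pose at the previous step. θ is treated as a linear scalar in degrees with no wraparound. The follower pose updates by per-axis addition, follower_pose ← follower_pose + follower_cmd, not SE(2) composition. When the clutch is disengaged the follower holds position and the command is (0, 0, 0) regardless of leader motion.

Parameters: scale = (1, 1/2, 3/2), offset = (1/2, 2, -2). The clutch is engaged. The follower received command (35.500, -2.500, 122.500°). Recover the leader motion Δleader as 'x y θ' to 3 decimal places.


axis x: (35.500 − 1/2) / (1) = 35.000
axis y: (-2.500 − 2) / (1/2) = -9.000
axis θ: (122.500 − -2) / (3/2) = 83.000

35.000 -9.000 83.000


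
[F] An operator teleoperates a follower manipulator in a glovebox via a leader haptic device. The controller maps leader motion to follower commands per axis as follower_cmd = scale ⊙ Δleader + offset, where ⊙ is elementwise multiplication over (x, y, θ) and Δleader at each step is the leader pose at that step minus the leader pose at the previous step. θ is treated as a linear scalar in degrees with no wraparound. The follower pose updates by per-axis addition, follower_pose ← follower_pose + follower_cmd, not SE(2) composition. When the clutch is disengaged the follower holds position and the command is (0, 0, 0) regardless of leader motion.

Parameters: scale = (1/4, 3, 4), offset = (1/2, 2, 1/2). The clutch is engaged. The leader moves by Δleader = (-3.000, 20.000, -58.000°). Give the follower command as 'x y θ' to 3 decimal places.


-0.250 62.000 -231.500

axis x: 1/4·-3.000 + 1/2 = -0.250
axis y: 3·20.000 + 2 = 62.000
axis θ: 4·-58.000 + 1/2 = -231.500


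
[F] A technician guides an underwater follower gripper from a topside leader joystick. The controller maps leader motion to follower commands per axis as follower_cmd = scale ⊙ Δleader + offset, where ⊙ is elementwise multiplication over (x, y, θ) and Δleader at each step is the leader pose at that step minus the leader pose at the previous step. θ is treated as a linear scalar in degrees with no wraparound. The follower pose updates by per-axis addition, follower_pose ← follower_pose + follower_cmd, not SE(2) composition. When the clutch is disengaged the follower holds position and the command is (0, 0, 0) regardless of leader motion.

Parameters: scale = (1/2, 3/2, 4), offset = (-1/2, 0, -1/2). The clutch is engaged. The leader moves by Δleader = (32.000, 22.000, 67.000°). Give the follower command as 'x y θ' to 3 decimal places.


axis x: 1/2·32.000 + -1/2 = 15.500
axis y: 3/2·22.000 + 0 = 33.000
axis θ: 4·67.000 + -1/2 = 267.500

15.500 33.000 267.500


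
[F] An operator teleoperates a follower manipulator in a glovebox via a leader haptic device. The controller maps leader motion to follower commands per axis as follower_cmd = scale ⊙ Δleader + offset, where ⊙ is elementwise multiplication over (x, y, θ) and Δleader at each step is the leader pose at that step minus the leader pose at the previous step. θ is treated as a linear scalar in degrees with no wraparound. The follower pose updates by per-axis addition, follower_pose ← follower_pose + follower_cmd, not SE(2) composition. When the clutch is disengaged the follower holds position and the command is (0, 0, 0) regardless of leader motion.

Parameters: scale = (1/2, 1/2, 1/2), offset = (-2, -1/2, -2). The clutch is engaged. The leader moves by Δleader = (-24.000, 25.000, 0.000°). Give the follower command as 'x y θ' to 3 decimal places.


axis x: 1/2·-24.000 + -2 = -14.000
axis y: 1/2·25.000 + -1/2 = 12.000
axis θ: 1/2·0.000 + -2 = -2.000

-14.000 12.000 -2.000


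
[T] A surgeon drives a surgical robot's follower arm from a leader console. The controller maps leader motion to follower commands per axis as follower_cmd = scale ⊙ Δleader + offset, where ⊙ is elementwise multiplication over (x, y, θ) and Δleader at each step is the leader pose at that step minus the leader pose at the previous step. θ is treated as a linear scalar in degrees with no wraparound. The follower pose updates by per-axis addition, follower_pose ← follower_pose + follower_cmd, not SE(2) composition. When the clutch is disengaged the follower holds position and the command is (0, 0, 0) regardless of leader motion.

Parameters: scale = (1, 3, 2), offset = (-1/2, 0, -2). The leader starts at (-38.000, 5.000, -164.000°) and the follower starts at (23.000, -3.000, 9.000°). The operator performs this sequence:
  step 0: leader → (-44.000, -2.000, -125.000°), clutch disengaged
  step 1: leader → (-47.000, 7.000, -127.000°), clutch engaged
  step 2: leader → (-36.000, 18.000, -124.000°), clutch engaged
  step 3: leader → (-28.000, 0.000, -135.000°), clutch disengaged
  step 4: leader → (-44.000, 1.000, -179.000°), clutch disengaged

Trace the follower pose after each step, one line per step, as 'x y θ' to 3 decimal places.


step 0: Δleader=(-6.000, -7.000, 39.000°), disengaged; cmd=(0,0,0) → follower holds at (23.000, -3.000, 9.000°)
step 1: Δleader=(-3.000, 9.000, -2.000°), engaged; cmd=(-3.500, 27.000, -6.000°) → follower=(19.500, 24.000, 3.000°)
step 2: Δleader=(11.000, 11.000, 3.000°), engaged; cmd=(10.500, 33.000, 4.000°) → follower=(30.000, 57.000, 7.000°)
step 3: Δleader=(8.000, -18.000, -11.000°), disengaged; cmd=(0,0,0) → follower holds at (30.000, 57.000, 7.000°)
step 4: Δleader=(-16.000, 1.000, -44.000°), disengaged; cmd=(0,0,0) → follower holds at (30.000, 57.000, 7.000°)

23.000 -3.000 9.000
19.500 24.000 3.000
30.000 57.000 7.000
30.000 57.000 7.000
30.000 57.000 7.000


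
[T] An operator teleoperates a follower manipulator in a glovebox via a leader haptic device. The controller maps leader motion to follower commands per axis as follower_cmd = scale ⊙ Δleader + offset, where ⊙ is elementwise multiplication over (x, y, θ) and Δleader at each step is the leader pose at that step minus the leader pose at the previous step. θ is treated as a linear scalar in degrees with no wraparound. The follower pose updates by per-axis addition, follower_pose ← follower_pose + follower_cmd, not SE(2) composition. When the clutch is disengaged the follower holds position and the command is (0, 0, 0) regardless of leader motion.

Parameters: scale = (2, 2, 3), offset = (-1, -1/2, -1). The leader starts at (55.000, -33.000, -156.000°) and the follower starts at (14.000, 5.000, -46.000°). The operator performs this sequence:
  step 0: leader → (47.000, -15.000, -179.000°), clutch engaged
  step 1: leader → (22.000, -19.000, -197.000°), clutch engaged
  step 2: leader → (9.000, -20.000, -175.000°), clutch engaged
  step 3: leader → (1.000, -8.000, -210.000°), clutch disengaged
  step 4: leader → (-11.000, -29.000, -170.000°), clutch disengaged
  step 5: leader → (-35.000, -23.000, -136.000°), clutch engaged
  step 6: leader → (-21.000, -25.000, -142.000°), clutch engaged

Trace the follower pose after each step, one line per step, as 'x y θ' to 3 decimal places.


step 0: Δleader=(-8.000, 18.000, -23.000°), engaged; cmd=(-17.000, 35.500, -70.000°) → follower=(-3.000, 40.500, -116.000°)
step 1: Δleader=(-25.000, -4.000, -18.000°), engaged; cmd=(-51.000, -8.500, -55.000°) → follower=(-54.000, 32.000, -171.000°)
step 2: Δleader=(-13.000, -1.000, 22.000°), engaged; cmd=(-27.000, -2.500, 65.000°) → follower=(-81.000, 29.500, -106.000°)
step 3: Δleader=(-8.000, 12.000, -35.000°), disengaged; cmd=(0,0,0) → follower holds at (-81.000, 29.500, -106.000°)
step 4: Δleader=(-12.000, -21.000, 40.000°), disengaged; cmd=(0,0,0) → follower holds at (-81.000, 29.500, -106.000°)
step 5: Δleader=(-24.000, 6.000, 34.000°), engaged; cmd=(-49.000, 11.500, 101.000°) → follower=(-130.000, 41.000, -5.000°)
step 6: Δleader=(14.000, -2.000, -6.000°), engaged; cmd=(27.000, -4.500, -19.000°) → follower=(-103.000, 36.500, -24.000°)

-3.000 40.500 -116.000
-54.000 32.000 -171.000
-81.000 29.500 -106.000
-81.000 29.500 -106.000
-81.000 29.500 -106.000
-130.000 41.000 -5.000
-103.000 36.500 -24.000


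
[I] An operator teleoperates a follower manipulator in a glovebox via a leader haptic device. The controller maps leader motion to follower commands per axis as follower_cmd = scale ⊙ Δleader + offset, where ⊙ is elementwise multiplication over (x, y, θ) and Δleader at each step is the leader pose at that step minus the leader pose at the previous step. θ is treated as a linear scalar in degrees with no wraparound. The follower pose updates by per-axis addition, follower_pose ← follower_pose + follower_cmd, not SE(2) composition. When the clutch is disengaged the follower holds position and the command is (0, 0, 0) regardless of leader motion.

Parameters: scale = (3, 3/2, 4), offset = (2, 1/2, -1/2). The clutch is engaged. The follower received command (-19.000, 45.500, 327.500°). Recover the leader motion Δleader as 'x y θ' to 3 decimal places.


axis x: (-19.000 − 2) / (3) = -7.000
axis y: (45.500 − 1/2) / (3/2) = 30.000
axis θ: (327.500 − -1/2) / (4) = 82.000

-7.000 30.000 82.000


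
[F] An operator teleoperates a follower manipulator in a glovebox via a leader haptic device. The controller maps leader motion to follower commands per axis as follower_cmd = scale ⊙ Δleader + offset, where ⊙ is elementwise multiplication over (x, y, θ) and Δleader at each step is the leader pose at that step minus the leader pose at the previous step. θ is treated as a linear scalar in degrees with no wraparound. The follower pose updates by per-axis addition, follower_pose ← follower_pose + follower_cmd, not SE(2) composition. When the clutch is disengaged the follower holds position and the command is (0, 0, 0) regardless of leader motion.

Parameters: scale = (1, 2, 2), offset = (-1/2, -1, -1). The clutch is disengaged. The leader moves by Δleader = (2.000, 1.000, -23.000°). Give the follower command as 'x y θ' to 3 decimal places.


0.000 0.000 0.000

clutch disengaged → follower holds; cmd = (0, 0, 0)


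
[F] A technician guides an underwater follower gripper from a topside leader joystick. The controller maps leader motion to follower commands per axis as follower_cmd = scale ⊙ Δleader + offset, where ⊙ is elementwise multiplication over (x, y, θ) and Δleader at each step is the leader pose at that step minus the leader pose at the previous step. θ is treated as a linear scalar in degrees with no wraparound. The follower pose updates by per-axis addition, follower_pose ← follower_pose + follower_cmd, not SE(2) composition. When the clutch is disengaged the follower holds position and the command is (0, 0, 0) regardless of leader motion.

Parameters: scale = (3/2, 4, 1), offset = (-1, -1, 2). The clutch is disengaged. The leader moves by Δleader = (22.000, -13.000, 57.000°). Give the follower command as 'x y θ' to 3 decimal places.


clutch disengaged → follower holds; cmd = (0, 0, 0)

0.000 0.000 0.000


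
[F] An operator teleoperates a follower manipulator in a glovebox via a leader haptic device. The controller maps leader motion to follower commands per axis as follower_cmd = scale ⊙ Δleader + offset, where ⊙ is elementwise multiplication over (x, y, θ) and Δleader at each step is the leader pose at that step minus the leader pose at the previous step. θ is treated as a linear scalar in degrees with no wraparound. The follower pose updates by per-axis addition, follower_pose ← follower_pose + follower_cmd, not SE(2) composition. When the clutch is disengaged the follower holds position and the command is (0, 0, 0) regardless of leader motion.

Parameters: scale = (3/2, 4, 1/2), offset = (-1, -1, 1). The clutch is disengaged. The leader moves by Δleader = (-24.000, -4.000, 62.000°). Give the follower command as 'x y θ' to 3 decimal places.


0.000 0.000 0.000

clutch disengaged → follower holds; cmd = (0, 0, 0)


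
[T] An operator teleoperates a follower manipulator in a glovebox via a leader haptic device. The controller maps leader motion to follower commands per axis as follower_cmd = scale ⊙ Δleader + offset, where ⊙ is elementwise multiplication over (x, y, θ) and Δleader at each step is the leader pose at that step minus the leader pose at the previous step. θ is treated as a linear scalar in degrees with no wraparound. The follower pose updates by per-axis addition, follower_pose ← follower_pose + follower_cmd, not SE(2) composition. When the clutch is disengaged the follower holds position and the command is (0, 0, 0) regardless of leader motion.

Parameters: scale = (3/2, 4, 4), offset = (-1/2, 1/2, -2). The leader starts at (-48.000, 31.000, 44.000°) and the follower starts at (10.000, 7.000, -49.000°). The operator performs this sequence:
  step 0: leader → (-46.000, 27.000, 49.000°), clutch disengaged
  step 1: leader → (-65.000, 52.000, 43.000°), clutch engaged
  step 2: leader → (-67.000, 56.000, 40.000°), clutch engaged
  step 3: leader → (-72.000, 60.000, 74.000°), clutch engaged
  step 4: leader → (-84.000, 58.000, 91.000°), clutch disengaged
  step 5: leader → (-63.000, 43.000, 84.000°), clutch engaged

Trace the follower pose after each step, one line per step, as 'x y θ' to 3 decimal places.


10.000 7.000 -49.000
-19.000 107.500 -75.000
-22.500 124.000 -89.000
-30.500 140.500 45.000
-30.500 140.500 45.000
0.500 81.000 15.000

step 0: Δleader=(2.000, -4.000, 5.000°), disengaged; cmd=(0,0,0) → follower holds at (10.000, 7.000, -49.000°)
step 1: Δleader=(-19.000, 25.000, -6.000°), engaged; cmd=(-29.000, 100.500, -26.000°) → follower=(-19.000, 107.500, -75.000°)
step 2: Δleader=(-2.000, 4.000, -3.000°), engaged; cmd=(-3.500, 16.500, -14.000°) → follower=(-22.500, 124.000, -89.000°)
step 3: Δleader=(-5.000, 4.000, 34.000°), engaged; cmd=(-8.000, 16.500, 134.000°) → follower=(-30.500, 140.500, 45.000°)
step 4: Δleader=(-12.000, -2.000, 17.000°), disengaged; cmd=(0,0,0) → follower holds at (-30.500, 140.500, 45.000°)
step 5: Δleader=(21.000, -15.000, -7.000°), engaged; cmd=(31.000, -59.500, -30.000°) → follower=(0.500, 81.000, 15.000°)
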